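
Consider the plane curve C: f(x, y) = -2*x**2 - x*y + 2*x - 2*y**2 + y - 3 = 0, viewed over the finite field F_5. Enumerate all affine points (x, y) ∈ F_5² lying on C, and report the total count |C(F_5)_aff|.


Affine F_5-points: {(1, 1), (1, 4), (2, 1), (3, 0), (3, 4)}; count = 5.

For each of the 25 pairs (x, y) ∈ F_5², evaluate f(x, y) mod 5. Record the zeros.
  x = 0: [0↦2, 1↦1, 2↦1, 3↦2, 4↦4]  zeros at y ∈ ∅
  x = 1: [0↦2, 1↦0, 2↦4, 3↦4, 4↦0]  zeros at y ∈ {1, 4}
  x = 2: [0↦3, 1↦0, 2↦3, 3↦2, 4↦2]  zeros at y ∈ {1}
  x = 3: [0↦0, 1↦1, 2↦3, 3↦1, 4↦0]  zeros at y ∈ {0, 4}
  x = 4: [0↦3, 1↦3, 2↦4, 3↦1, 4↦4]  zeros at y ∈ ∅
Collecting zeros: affine points = {(1, 1), (1, 4), (2, 1), (3, 0), (3, 4)}.
Total count |C(F_5)_aff| = 5.


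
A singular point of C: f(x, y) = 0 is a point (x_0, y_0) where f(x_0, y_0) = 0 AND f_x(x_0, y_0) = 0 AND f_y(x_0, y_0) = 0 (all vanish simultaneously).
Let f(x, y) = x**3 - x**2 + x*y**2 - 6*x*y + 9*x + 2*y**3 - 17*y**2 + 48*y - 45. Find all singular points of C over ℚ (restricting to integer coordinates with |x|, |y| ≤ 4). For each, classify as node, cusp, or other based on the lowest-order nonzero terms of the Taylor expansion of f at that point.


Singular points: {(0, 3)}; classification: node.

Compute partial derivatives:
  f_x = 3*x**2 - 2*x + y**2 - 6*y + 9.
  f_y = 2*x*y - 6*x + 6*y**2 - 34*y + 48.
Scan x_0 ∈ {−4, ..., 4}. For each x_0, f_y(x_0, y) is a polynomial in y; find its integer roots y ∈ {−4, ..., 4}, then test f_x and f at those candidates.
  x = -4: f_y(-4, y) = 6*y**2 - 42*y + 72; vanishes at y ∈ {3, 4}. (-4, 3): f_x = 56 ≠ 0; (-4, 4): f_x = 57 ≠ 0.
  x = -3: f_y(-3, y) = 6*y**2 - 40*y + 66; vanishes at y ∈ {3}. (-3, 3): f_x = 33 ≠ 0.
  x = -2: f_y(-2, y) = 6*y**2 - 38*y + 60; vanishes at y ∈ {3}. (-2, 3): f_x = 16 ≠ 0.
  x = -1: f_y(-1, y) = 6*y**2 - 36*y + 54; vanishes at y ∈ {3}. (-1, 3): f_x = 5 ≠ 0.
  x = 0: f_y(0, y) = 6*y**2 - 34*y + 48; vanishes at y ∈ {3}. (0, 3): f_x = 0, f = 0 — SINGULAR.
  x = 1: f_y(1, y) = 6*y**2 - 32*y + 42; vanishes at y ∈ {3}. (1, 3): f_x = 1 ≠ 0.
  x = 2: f_y(2, y) = 6*y**2 - 30*y + 36; vanishes at y ∈ {2, 3}. (2, 2): f_x = 9 ≠ 0; (2, 3): f_x = 8 ≠ 0.
  x = 3: f_y(3, y) = 6*y**2 - 28*y + 30; vanishes at y ∈ {3}. (3, 3): f_x = 21 ≠ 0.
  x = 4: f_y(4, y) = 6*y**2 - 26*y + 24; vanishes at y ∈ {3}. (4, 3): f_x = 40 ≠ 0.
Only singular point on the grid: (0, 3).
Classify: substitute x = 0 + u, y = 3 + v and expand: f = u**3 - u**2 + u*v**2 + 2*v**3 + v**2.
No constant or linear terms (consistent with a singular point). Quadratic part: -u**2 + v**2. Cubic part: u**3 + u*v**2 + 2*v**3.
The quadratic part v**2 - u**2 = (v − u)(v + u) splits into two distinct linear factors, so there are two distinct tangent lines y − 3 = ±(x − 0) — this is a node (ordinary double point).
Classification: node.


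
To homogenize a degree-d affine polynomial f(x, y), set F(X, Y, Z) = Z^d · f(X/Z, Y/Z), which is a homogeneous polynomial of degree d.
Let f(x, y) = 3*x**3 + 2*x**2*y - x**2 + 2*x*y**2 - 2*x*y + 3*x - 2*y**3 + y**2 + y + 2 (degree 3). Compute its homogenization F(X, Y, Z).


F(X, Y, Z) = 3*X**3 + 2*X**2*Y - X**2*Z + 2*X*Y**2 - 2*X*Y*Z + 3*X*Z**2 - 2*Y**3 + Y**2*Z + Y*Z**2 + 2*Z**3

deg(f) = 3.
Substitute x = X/Z, y = Y/Z into f, then multiply by Z^3.
  monomial 3·x^3·y^0 ↦ 3·X^3·Y^0·Z^0.
  monomial 2·x^2·y^1 ↦ 2·X^2·Y^1·Z^0.
  monomial -1·x^2·y^0 ↦ -1·X^2·Y^0·Z^1.
  monomial 2·x^1·y^2 ↦ 2·X^1·Y^2·Z^0.
  monomial -2·x^1·y^1 ↦ -2·X^1·Y^1·Z^1.
  monomial 3·x^1·y^0 ↦ 3·X^1·Y^0·Z^2.
  monomial -2·x^0·y^3 ↦ -2·X^0·Y^3·Z^0.
  monomial 1·x^0·y^2 ↦ 1·X^0·Y^2·Z^1.
  monomial 1·x^0·y^1 ↦ 1·X^0·Y^1·Z^2.
  monomial 2·x^0·y^0 ↦ 2·X^0·Y^0·Z^3.
Collecting: F(X, Y, Z) = 3*X**3 + 2*X**2*Y - X**2*Z + 2*X*Y**2 - 2*X*Y*Z + 3*X*Z**2 - 2*Y**3 + Y**2*Z + Y*Z**2 + 2*Z**3.


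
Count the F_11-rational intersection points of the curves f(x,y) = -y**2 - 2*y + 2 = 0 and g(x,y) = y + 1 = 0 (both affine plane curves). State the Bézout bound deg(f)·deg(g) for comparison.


Common zeros: ∅; count = 0; Bézout bound = 2.

deg(f) = 2, deg(g) = 1, so Bézout bound = 2.
Scan x ∈ F_11. For each x, list the y ∈ F_11 with f(x, y) ≡ 0 and those with g(x, y) ≡ 0 (mod 11); the common zeros in that column are the intersection.
  x = 0: f ≡ 0 at y ∈ {4, 5}; g ≡ 0 at y ∈ {10}; common: ∅.
  x = 1: f ≡ 0 at y ∈ {4, 5}; g ≡ 0 at y ∈ {10}; common: ∅.
  x = 2: f ≡ 0 at y ∈ {4, 5}; g ≡ 0 at y ∈ {10}; common: ∅.
  x = 3: f ≡ 0 at y ∈ {4, 5}; g ≡ 0 at y ∈ {10}; common: ∅.
  x = 4: f ≡ 0 at y ∈ {4, 5}; g ≡ 0 at y ∈ {10}; common: ∅.
  x = 5: f ≡ 0 at y ∈ {4, 5}; g ≡ 0 at y ∈ {10}; common: ∅.
  x = 6: f ≡ 0 at y ∈ {4, 5}; g ≡ 0 at y ∈ {10}; common: ∅.
  x = 7: f ≡ 0 at y ∈ {4, 5}; g ≡ 0 at y ∈ {10}; common: ∅.
  x = 8: f ≡ 0 at y ∈ {4, 5}; g ≡ 0 at y ∈ {10}; common: ∅.
  x = 9: f ≡ 0 at y ∈ {4, 5}; g ≡ 0 at y ∈ {10}; common: ∅.
  x = 10: f ≡ 0 at y ∈ {4, 5}; g ≡ 0 at y ∈ {10}; common: ∅.
Collecting: common zeros = ∅, so the count is 0.
Comparison with the Bézout bound: 0 ≤ 2 = deg(f)·deg(g), as expected for curves with no common component (the affine F_11-count falls short of the bound because intersections may lie at infinity, over extension fields, or carry multiplicity).


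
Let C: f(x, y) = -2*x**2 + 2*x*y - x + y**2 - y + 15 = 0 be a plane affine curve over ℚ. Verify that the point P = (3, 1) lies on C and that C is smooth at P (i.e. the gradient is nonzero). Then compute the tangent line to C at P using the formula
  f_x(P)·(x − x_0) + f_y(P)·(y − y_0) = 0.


Tangent line at P: -11*x + 7*y + 26 = 0.

Step 1: f(3, 1) = 0, so P lies on C.
Step 2: partial derivatives
  f_x(x, y) = -4*x + 2*y - 1, f_y(x, y) = 2*x + 2*y - 1.
  f_x(P) = -11, f_y(P) = 7 (gradient nonzero, so P is smooth).
Step 3: tangent line at P: -11·(x − 3) + 7·(y − 1) = 0.
Expanding: -11*x + 7*y + 26 = 0.


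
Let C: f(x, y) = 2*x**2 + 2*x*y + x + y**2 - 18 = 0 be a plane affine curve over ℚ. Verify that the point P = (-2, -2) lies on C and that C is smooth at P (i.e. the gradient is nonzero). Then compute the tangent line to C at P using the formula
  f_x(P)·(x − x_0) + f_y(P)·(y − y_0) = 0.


Tangent line at P: -11*x - 8*y - 38 = 0.

Step 1: f(-2, -2) = 0, so P lies on C.
Step 2: partial derivatives
  f_x(x, y) = 4*x + 2*y + 1, f_y(x, y) = 2*x + 2*y.
  f_x(P) = -11, f_y(P) = -8 (gradient nonzero, so P is smooth).
Step 3: tangent line at P: -11·(x − -2) + -8·(y − -2) = 0.
Expanding: -11*x - 8*y - 38 = 0.


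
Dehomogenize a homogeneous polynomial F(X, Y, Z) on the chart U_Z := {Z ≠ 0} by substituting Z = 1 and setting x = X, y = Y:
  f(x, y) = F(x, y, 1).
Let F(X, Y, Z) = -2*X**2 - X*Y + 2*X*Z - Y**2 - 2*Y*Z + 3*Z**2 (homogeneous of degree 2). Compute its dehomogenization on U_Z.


f(x, y) = -2*x**2 - x*y + 2*x - y**2 - 2*y + 3

On U_Z we set Z = 1. Each monomial c·X^i·Y^j·Z^k in F becomes c·x^i·y^j·1^k = c·x^i·y^j.
Substituting Z = 1: F(X, Y, 1) = -2*x**2 - x*y + 2*x - y**2 - 2*y + 3.
Note: deg(f) ≤ deg(F) = 2; strict inequality happens when F is divisible by Z (lost terms).


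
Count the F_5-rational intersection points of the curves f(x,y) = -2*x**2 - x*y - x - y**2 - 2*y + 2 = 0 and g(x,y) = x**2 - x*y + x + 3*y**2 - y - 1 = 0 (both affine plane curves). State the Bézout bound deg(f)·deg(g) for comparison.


Common zeros: {(3, 1)}; count = 1; Bézout bound = 4.

deg(f) = 2, deg(g) = 2, so Bézout bound = 4.
Scan x ∈ F_5. For each x, list the y ∈ F_5 with f(x, y) ≡ 0 and those with g(x, y) ≡ 0 (mod 5); the common zeros in that column are the intersection.
  x = 0: f ≡ 0 at y ∈ ∅; g ≡ 0 at y ∈ ∅; common: ∅.
  x = 1: f ≡ 0 at y ∈ {1}; g ≡ 0 at y ∈ ∅; common: ∅.
  x = 2: f ≡ 0 at y ∈ {2, 4}; g ≡ 0 at y ∈ {0, 1}; common: ∅.
  x = 3: f ≡ 0 at y ∈ {1, 4}; g ≡ 0 at y ∈ {1, 2}; common: {1}.
  x = 4: f ≡ 0 at y ∈ {2}; g ≡ 0 at y ∈ ∅; common: ∅.
Collecting: common zeros = {(3, 1)}, so the count is 1.
Comparison with the Bézout bound: 1 ≤ 4 = deg(f)·deg(g), as expected for curves with no common component (the affine F_5-count falls short of the bound because intersections may lie at infinity, over extension fields, or carry multiplicity).


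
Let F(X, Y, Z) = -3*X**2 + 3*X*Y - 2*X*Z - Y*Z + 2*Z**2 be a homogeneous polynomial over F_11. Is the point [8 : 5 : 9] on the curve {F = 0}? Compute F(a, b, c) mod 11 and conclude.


F(8,5,9) ≡ 0 (mod 11); P is on the curve.

Evaluate F(8, 5, 9) term-by-term (mod 11).
  -3*X**2 ↦ -3·64·1·1 = -192
  3*X*Y ↦ 3·8·5·1 = 120
  -2*X*Z ↦ -2·8·1·9 = -144
  -Y*Z ↦ -1·1·5·9 = -45
  2*Z**2 ↦ 2·1·1·81 = 162
Sum: F(8, 5, 9) = (-192) + (120) + (-144) + (-45) + (162) = -99.
Reducing mod 11: -99 ≡ 0 (mod 11).
Since F(a, b, c) ≡ 0 (mod 11), P lies on the curve.


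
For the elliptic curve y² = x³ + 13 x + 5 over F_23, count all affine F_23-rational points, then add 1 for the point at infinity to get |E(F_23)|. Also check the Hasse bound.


Affine points = {(2, 4), (2, 19), (3, 5), (3, 18), (4, 11), (4, 12), (6, 0), (7, 5), (7, 18), (8, 0), (9, 0), (10, 10), (10, 13), (12, 7), (12, 16), (13, 5), (13, 18), (16, 10), (16, 13), (19, 2), (19, 21), (20, 10), (20, 13)}; affine count = 23; |E(F_23)| = 24.

Discriminant check: Δ ∝ 4a³ + 27b² = 4·13³ + 27·5² = 4·2197 + 27·25 ≡ 10 (mod 23). Nonzero ⇒ E is nonsingular.
For each x ∈ F_23, compute rhs = x³ + 13·x + 5 mod 23, then count y ∈ F_23 with y² ≡ rhs.
  x = 0: rhs = 5, matching y values: none (0 points).
  x = 1: rhs = 19, matching y values: none (0 points).
  x = 2: rhs = 16, matching y values: 4, 19 (2 points).
  x = 3: rhs = 2, matching y values: 5, 18 (2 points).
  x = 4: rhs = 6, matching y values: 11, 12 (2 points).
  x = 5: rhs = 11, matching y values: none (0 points).
  x = 6: rhs = 0, matching y values: 0 (1 points).
  x = 7: rhs = 2, matching y values: 5, 18 (2 points).
  x = 8: rhs = 0, matching y values: 0 (1 points).
  x = 9: rhs = 0, matching y values: 0 (1 points).
  x = 10: rhs = 8, matching y values: 10, 13 (2 points).
  x = 11: rhs = 7, matching y values: none (0 points).
  x = 12: rhs = 3, matching y values: 7, 16 (2 points).
  x = 13: rhs = 2, matching y values: 5, 18 (2 points).
  x = 14: rhs = 10, matching y values: none (0 points).
  x = 15: rhs = 10, matching y values: none (0 points).
  x = 16: rhs = 8, matching y values: 10, 13 (2 points).
  x = 17: rhs = 10, matching y values: none (0 points).
  x = 18: rhs = 22, matching y values: none (0 points).
  x = 19: rhs = 4, matching y values: 2, 21 (2 points).
  x = 20: rhs = 8, matching y values: 10, 13 (2 points).
  x = 21: rhs = 17, matching y values: none (0 points).
  x = 22: rhs = 14, matching y values: none (0 points).
Total affine count: 23.
Full point count |E(F_23)| = 23 + 1 = 24.
Hasse bound: |24 − (23+1)| = |0| = 0 ≤ 2√23 ≈ 9.5917 ✓.


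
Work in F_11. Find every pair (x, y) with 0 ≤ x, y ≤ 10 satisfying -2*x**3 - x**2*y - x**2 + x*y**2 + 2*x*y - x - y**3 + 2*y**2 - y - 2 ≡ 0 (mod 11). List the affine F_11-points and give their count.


Affine F_11-points: {(1, 4), (2, 1), (3, 5), (4, 1), (4, 4), (6, 3), (7, 8), (9, 4), (9, 8), (9, 10), (10, 0)}; count = 11.

For each of the 121 pairs (x, y) ∈ F_11², evaluate f(x, y) mod 11. Record the zeros.
  x = 0: [0↦9, 1↦9, 2↦7, 3↦8, 4↦6, 5↦6, 6↦2, 7↦10, 8↦2, 9↦5, 10↦2]  zeros at y ∈ ∅
  x = 1: [0↦5, 1↦7, 2↦9, 3↦5, 4↦0, 5↦10, 6↦7, 7↦7, 8↦4, 9↦3, 10↦9]  zeros at y ∈ {4}
  x = 2: [0↦9, 1↦0, 2↦4, 3↦4, 4↦5, 5↦1, 6↦8, 7↦9, 8↦9, 9↦2, 10↦4]  zeros at y ∈ {1}
  x = 3: [0↦9, 1↦9, 2↦2, 3↦4, 4↦9, 5↦0, 6↦4, 7↦4, 8↦5, 9↦1, 10↦8]  zeros at y ∈ {5}
  x = 4: [0↦4, 1↦0, 2↦2, 3↦4, 4↦0, 5↦6, 6↦5, 7↦2, 8↦2, 9↦10, 10↦9]  zeros at y ∈ {1, 4}
  x = 5: [0↦4, 1↦5, 2↦3, 3↦3, 4↦10, 5↦7, 6↦10, 7↦2, 8↦10, 9↦6, 10↦6]  zeros at y ∈ ∅
  x = 6: [0↦8, 1↦1, 2↦4, 3↦0, 4↦5, 5↦2, 6↦7, 7↦3, 8↦6, 9↦10, 10↦9]  zeros at y ∈ {3}
  x = 7: [0↦4, 1↦9, 2↦4, 3↦5, 4↦6, 5↦1, 6↦6, 7↦4, 8↦0, 9↦10, 10↦6]  zeros at y ∈ {8}
  x = 8: [0↦2, 1↦6, 2↦2, 3↦6, 4↦1, 5↦3, 6↦6, 7↦4, 8↦2, 9↦5, 10↦7]  zeros at y ∈ ∅
  x = 9: [0↦1, 1↦2, 2↦8, 3↦2, 4↦0, 5↦7, 6↦6, 7↦2, 8↦0, 9↦5, 10↦0]  zeros at y ∈ {4, 8, 10}
  x = 10: [0↦0, 1↦7, 2↦10, 3↦3, 4↦2, 5↦1, 6↦5, 7↦8, 8↦4, 9↦9, 10↦6]  zeros at y ∈ {0}
Collecting zeros: affine points = {(1, 4), (2, 1), (3, 5), (4, 1), (4, 4), (6, 3), (7, 8), (9, 4), (9, 8), (9, 10), (10, 0)}.
Total count |C(F_11)_aff| = 11.


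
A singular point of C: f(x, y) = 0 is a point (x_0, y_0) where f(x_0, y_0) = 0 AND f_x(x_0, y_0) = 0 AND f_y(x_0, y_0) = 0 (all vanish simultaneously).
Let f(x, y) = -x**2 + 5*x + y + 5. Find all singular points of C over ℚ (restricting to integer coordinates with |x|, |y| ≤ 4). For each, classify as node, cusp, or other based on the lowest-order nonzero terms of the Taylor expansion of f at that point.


No singular points in the scanned grid; C is smooth there.

Compute partial derivatives:
  f_x = 5 - 2*x.
  f_y = 1.
f_y = 1 is a nonzero constant, so f_y never vanishes: no point (x, y) can satisfy f = f_x = f_y = 0. In particular no (x, y) ∈ {−4, ..., 4}² is singular; the curve is smooth.


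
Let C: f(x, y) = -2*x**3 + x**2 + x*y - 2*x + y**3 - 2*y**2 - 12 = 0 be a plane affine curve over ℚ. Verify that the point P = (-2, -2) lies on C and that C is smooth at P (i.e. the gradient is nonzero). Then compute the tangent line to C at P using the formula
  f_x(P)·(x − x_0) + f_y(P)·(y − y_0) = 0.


Tangent line at P: -32*x + 18*y - 28 = 0.

Step 1: f(-2, -2) = 0, so P lies on C.
Step 2: partial derivatives
  f_x(x, y) = -6*x**2 + 2*x + y - 2, f_y(x, y) = x + 3*y**2 - 4*y.
  f_x(P) = -32, f_y(P) = 18 (gradient nonzero, so P is smooth).
Step 3: tangent line at P: -32·(x − -2) + 18·(y − -2) = 0.
Expanding: -32*x + 18*y - 28 = 0.


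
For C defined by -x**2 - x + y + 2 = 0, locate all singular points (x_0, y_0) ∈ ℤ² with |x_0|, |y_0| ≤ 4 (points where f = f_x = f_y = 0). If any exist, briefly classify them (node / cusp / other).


No singular points in the scanned grid; C is smooth there.

Compute partial derivatives:
  f_x = -2*x - 1.
  f_y = 1.
f_y = 1 is a nonzero constant, so f_y never vanishes: no point (x, y) can satisfy f = f_x = f_y = 0. In particular no (x, y) ∈ {−4, ..., 4}² is singular; the curve is smooth.


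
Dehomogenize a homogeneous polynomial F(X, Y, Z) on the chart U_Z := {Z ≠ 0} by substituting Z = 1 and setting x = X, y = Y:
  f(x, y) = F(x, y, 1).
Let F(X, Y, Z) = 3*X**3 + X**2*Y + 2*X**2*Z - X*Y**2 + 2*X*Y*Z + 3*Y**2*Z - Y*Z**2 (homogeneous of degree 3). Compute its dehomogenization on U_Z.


f(x, y) = 3*x**3 + x**2*y + 2*x**2 - x*y**2 + 2*x*y + 3*y**2 - y

On U_Z we set Z = 1. Each monomial c·X^i·Y^j·Z^k in F becomes c·x^i·y^j·1^k = c·x^i·y^j.
Substituting Z = 1: F(X, Y, 1) = 3*x**3 + x**2*y + 2*x**2 - x*y**2 + 2*x*y + 3*y**2 - y.
Note: deg(f) ≤ deg(F) = 3; strict inequality happens when F is divisible by Z (lost terms).


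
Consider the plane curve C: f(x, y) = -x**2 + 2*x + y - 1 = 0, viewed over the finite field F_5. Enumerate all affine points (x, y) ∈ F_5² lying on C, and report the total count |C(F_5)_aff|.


Affine F_5-points: {(0, 1), (1, 0), (2, 1), (3, 4), (4, 4)}; count = 5.

For each of the 25 pairs (x, y) ∈ F_5², evaluate f(x, y) mod 5. Record the zeros.
  x = 0: [0↦4, 1↦0, 2↦1, 3↦2, 4↦3]  zeros at y ∈ {1}
  x = 1: [0↦0, 1↦1, 2↦2, 3↦3, 4↦4]  zeros at y ∈ {0}
  x = 2: [0↦4, 1↦0, 2↦1, 3↦2, 4↦3]  zeros at y ∈ {1}
  x = 3: [0↦1, 1↦2, 2↦3, 3↦4, 4↦0]  zeros at y ∈ {4}
  x = 4: [0↦1, 1↦2, 2↦3, 3↦4, 4↦0]  zeros at y ∈ {4}
Collecting zeros: affine points = {(0, 1), (1, 0), (2, 1), (3, 4), (4, 4)}.
Total count |C(F_5)_aff| = 5.


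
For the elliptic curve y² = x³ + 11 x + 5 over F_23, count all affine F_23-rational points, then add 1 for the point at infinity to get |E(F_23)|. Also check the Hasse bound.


Affine points = {(2, 9), (2, 14), (5, 1), (5, 22), (11, 10), (11, 13), (12, 5), (12, 18), (15, 7), (15, 16), (18, 3), (18, 20), (19, 9), (19, 14), (22, 4), (22, 19)}; affine count = 16; |E(F_23)| = 17.

Discriminant check: Δ ∝ 4a³ + 27b² = 4·11³ + 27·5² = 4·1331 + 27·25 ≡ 19 (mod 23). Nonzero ⇒ E is nonsingular.
For each x ∈ F_23, compute rhs = x³ + 11·x + 5 mod 23, then count y ∈ F_23 with y² ≡ rhs.
  x = 0: rhs = 5, matching y values: none (0 points).
  x = 1: rhs = 17, matching y values: none (0 points).
  x = 2: rhs = 12, matching y values: 9, 14 (2 points).
  x = 3: rhs = 19, matching y values: none (0 points).
  x = 4: rhs = 21, matching y values: none (0 points).
  x = 5: rhs = 1, matching y values: 1, 22 (2 points).
  x = 6: rhs = 11, matching y values: none (0 points).
  x = 7: rhs = 11, matching y values: none (0 points).
  x = 8: rhs = 7, matching y values: none (0 points).
  x = 9: rhs = 5, matching y values: none (0 points).
  x = 10: rhs = 11, matching y values: none (0 points).
  x = 11: rhs = 8, matching y values: 10, 13 (2 points).
  x = 12: rhs = 2, matching y values: 5, 18 (2 points).
  x = 13: rhs = 22, matching y values: none (0 points).
  x = 14: rhs = 5, matching y values: none (0 points).
  x = 15: rhs = 3, matching y values: 7, 16 (2 points).
  x = 16: rhs = 22, matching y values: none (0 points).
  x = 17: rhs = 22, matching y values: none (0 points).
  x = 18: rhs = 9, matching y values: 3, 20 (2 points).
  x = 19: rhs = 12, matching y values: 9, 14 (2 points).
  x = 20: rhs = 14, matching y values: none (0 points).
  x = 21: rhs = 21, matching y values: none (0 points).
  x = 22: rhs = 16, matching y values: 4, 19 (2 points).
Total affine count: 16.
Full point count |E(F_23)| = 16 + 1 = 17.
Hasse bound: |17 − (23+1)| = |-7| = 7 ≤ 2√23 ≈ 9.5917 ✓.


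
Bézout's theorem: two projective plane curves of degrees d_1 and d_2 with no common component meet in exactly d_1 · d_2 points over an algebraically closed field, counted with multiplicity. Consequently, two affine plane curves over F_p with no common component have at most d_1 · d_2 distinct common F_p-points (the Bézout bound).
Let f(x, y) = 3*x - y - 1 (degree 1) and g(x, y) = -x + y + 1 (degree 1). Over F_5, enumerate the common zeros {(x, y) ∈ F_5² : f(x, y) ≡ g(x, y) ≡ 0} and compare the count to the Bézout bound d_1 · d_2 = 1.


Common zeros: {(0, 4)}; count = 1; Bézout bound = 1.

deg(f) = 1, deg(g) = 1, so Bézout bound = 1.
Scan x ∈ F_5. For each x, list the y ∈ F_5 with f(x, y) ≡ 0 and those with g(x, y) ≡ 0 (mod 5); the common zeros in that column are the intersection.
  x = 0: f ≡ 0 at y ∈ {4}; g ≡ 0 at y ∈ {4}; common: {4}.
  x = 1: f ≡ 0 at y ∈ {2}; g ≡ 0 at y ∈ {0}; common: ∅.
  x = 2: f ≡ 0 at y ∈ {0}; g ≡ 0 at y ∈ {1}; common: ∅.
  x = 3: f ≡ 0 at y ∈ {3}; g ≡ 0 at y ∈ {2}; common: ∅.
  x = 4: f ≡ 0 at y ∈ {1}; g ≡ 0 at y ∈ {3}; common: ∅.
Collecting: common zeros = {(0, 4)}, so the count is 1.
Comparison with the Bézout bound: 1 ≤ 1 = deg(f)·deg(g), as expected for curves with no common component (the bound is attained).


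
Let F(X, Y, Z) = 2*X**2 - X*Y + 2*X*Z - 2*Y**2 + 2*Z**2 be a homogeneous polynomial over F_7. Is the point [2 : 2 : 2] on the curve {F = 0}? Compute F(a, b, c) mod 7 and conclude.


F(2,2,2) ≡ 5 (mod 7); P is NOT on the curve.

Evaluate F(2, 2, 2) term-by-term (mod 7).
  2*X**2 ↦ 2·4·1·1 = 8
  -X*Y ↦ -1·2·2·1 = -4
  2*X*Z ↦ 2·2·1·2 = 8
  -2*Y**2 ↦ -2·1·4·1 = -8
  2*Z**2 ↦ 2·1·1·4 = 8
Sum: F(2, 2, 2) = (8) + (-4) + (8) + (-8) + (8) = 12.
Reducing mod 7: 12 ≡ 5 (mod 7).
Since F(a, b, c) ≡ 5 ≠ 0 (mod 7), P does NOT lie on the curve.


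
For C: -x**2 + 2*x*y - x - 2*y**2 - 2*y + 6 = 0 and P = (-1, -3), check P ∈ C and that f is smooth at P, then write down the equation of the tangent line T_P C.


Tangent line at P: -5*x + 8*y + 19 = 0.

Step 1: f(-1, -3) = 0, so P lies on C.
Step 2: partial derivatives
  f_x(x, y) = -2*x + 2*y - 1, f_y(x, y) = 2*x - 4*y - 2.
  f_x(P) = -5, f_y(P) = 8 (gradient nonzero, so P is smooth).
Step 3: tangent line at P: -5·(x − -1) + 8·(y − -3) = 0.
Expanding: -5*x + 8*y + 19 = 0.


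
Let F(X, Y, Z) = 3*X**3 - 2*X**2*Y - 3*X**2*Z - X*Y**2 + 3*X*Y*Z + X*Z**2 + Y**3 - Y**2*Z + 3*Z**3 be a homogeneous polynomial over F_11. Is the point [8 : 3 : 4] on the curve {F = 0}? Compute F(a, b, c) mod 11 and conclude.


F(8,3,4) ≡ 9 (mod 11); P is NOT on the curve.

Evaluate F(8, 3, 4) term-by-term (mod 11).
  3*X**3 ↦ 3·512·1·1 = 1536
  -2*X**2*Y ↦ -2·64·3·1 = -384
  -3*X**2*Z ↦ -3·64·1·4 = -768
  -X*Y**2 ↦ -1·8·9·1 = -72
  3*X*Y*Z ↦ 3·8·3·4 = 288
  X*Z**2 ↦ 1·8·1·16 = 128
  Y**3 ↦ 1·1·27·1 = 27
  -Y**2*Z ↦ -1·1·9·4 = -36
  3*Z**3 ↦ 3·1·1·64 = 192
Sum: F(8, 3, 4) = (1536) + (-384) + (-768) + (-72) + (288) + (128) + (27) + (-36) + (192) = 911.
Reducing mod 11: 911 ≡ 9 (mod 11).
Since F(a, b, c) ≡ 9 ≠ 0 (mod 11), P does NOT lie on the curve.


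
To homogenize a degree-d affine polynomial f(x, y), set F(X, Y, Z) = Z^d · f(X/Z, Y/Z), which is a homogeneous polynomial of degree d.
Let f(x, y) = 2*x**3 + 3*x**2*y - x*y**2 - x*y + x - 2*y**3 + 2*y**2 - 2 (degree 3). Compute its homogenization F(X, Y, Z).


F(X, Y, Z) = 2*X**3 + 3*X**2*Y - X*Y**2 - X*Y*Z + X*Z**2 - 2*Y**3 + 2*Y**2*Z - 2*Z**3

deg(f) = 3.
Substitute x = X/Z, y = Y/Z into f, then multiply by Z^3.
  monomial 2·x^3·y^0 ↦ 2·X^3·Y^0·Z^0.
  monomial 3·x^2·y^1 ↦ 3·X^2·Y^1·Z^0.
  monomial -1·x^1·y^2 ↦ -1·X^1·Y^2·Z^0.
  monomial -1·x^1·y^1 ↦ -1·X^1·Y^1·Z^1.
  monomial 1·x^1·y^0 ↦ 1·X^1·Y^0·Z^2.
  monomial -2·x^0·y^3 ↦ -2·X^0·Y^3·Z^0.
  monomial 2·x^0·y^2 ↦ 2·X^0·Y^2·Z^1.
  monomial -2·x^0·y^0 ↦ -2·X^0·Y^0·Z^3.
Collecting: F(X, Y, Z) = 2*X**3 + 3*X**2*Y - X*Y**2 - X*Y*Z + X*Z**2 - 2*Y**3 + 2*Y**2*Z - 2*Z**3.


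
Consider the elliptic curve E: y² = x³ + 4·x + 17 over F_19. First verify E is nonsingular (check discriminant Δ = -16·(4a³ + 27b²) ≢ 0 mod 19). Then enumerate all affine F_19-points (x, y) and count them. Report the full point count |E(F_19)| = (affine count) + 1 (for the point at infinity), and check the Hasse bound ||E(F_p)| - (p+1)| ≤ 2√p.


Affine points = {(0, 6), (0, 13), (11, 9), (11, 10), (12, 8), (12, 11), (13, 9), (13, 10), (14, 9), (14, 10), (16, 4), (16, 15), (17, 1), (17, 18)}; affine count = 14; |E(F_19)| = 15.

Discriminant check: Δ ∝ 4a³ + 27b² = 4·4³ + 27·17² = 4·64 + 27·289 ≡ 3 (mod 19). Nonzero ⇒ E is nonsingular.
For each x ∈ F_19, compute rhs = x³ + 4·x + 17 mod 19, then count y ∈ F_19 with y² ≡ rhs.
  x = 0: rhs = 17, matching y values: 6, 13 (2 points).
  x = 1: rhs = 3, matching y values: none (0 points).
  x = 2: rhs = 14, matching y values: none (0 points).
  x = 3: rhs = 18, matching y values: none (0 points).
  x = 4: rhs = 2, matching y values: none (0 points).
  x = 5: rhs = 10, matching y values: none (0 points).
  x = 6: rhs = 10, matching y values: none (0 points).
  x = 7: rhs = 8, matching y values: none (0 points).
  x = 8: rhs = 10, matching y values: none (0 points).
  x = 9: rhs = 3, matching y values: none (0 points).
  x = 10: rhs = 12, matching y values: none (0 points).
  x = 11: rhs = 5, matching y values: 9, 10 (2 points).
  x = 12: rhs = 7, matching y values: 8, 11 (2 points).
  x = 13: rhs = 5, matching y values: 9, 10 (2 points).
  x = 14: rhs = 5, matching y values: 9, 10 (2 points).
  x = 15: rhs = 13, matching y values: none (0 points).
  x = 16: rhs = 16, matching y values: 4, 15 (2 points).
  x = 17: rhs = 1, matching y values: 1, 18 (2 points).
  x = 18: rhs = 12, matching y values: none (0 points).
Total affine count: 14.
Full point count |E(F_19)| = 14 + 1 = 15.
Hasse bound: |15 − (19+1)| = |-5| = 5 ≤ 2√19 ≈ 8.7178 ✓.


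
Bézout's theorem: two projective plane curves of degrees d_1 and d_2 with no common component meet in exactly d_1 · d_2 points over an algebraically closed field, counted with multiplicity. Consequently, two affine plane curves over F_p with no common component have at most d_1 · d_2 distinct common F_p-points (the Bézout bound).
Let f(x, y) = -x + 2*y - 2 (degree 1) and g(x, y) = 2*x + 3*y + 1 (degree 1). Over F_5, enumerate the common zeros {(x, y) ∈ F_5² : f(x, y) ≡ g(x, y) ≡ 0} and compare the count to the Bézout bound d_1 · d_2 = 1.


Common zeros: {(1, 4)}; count = 1; Bézout bound = 1.

deg(f) = 1, deg(g) = 1, so Bézout bound = 1.
Scan x ∈ F_5. For each x, list the y ∈ F_5 with f(x, y) ≡ 0 and those with g(x, y) ≡ 0 (mod 5); the common zeros in that column are the intersection.
  x = 0: f ≡ 0 at y ∈ {1}; g ≡ 0 at y ∈ {3}; common: ∅.
  x = 1: f ≡ 0 at y ∈ {4}; g ≡ 0 at y ∈ {4}; common: {4}.
  x = 2: f ≡ 0 at y ∈ {2}; g ≡ 0 at y ∈ {0}; common: ∅.
  x = 3: f ≡ 0 at y ∈ {0}; g ≡ 0 at y ∈ {1}; common: ∅.
  x = 4: f ≡ 0 at y ∈ {3}; g ≡ 0 at y ∈ {2}; common: ∅.
Collecting: common zeros = {(1, 4)}, so the count is 1.
Comparison with the Bézout bound: 1 ≤ 1 = deg(f)·deg(g), as expected for curves with no common component (the bound is attained).


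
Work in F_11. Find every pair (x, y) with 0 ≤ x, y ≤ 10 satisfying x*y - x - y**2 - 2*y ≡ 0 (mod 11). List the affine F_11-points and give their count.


Affine F_11-points: {(0, 0), (0, 9), (2, 3), (2, 8), (3, 6), (5, 7), (6, 5), (6, 10), (8, 2), (8, 4)}; count = 10.

For each of the 121 pairs (x, y) ∈ F_11², evaluate f(x, y) mod 11. Record the zeros.
  x = 0: [0↦0, 1↦8, 2↦3, 3↦7, 4↦9, 5↦9, 6↦7, 7↦3, 8↦8, 9↦0, 10↦1]  zeros at y ∈ {0, 9}
  x = 1: [0↦10, 1↦8, 2↦4, 3↦9, 4↦1, 5↦2, 6↦1, 7↦9, 8↦4, 9↦8, 10↦10]  zeros at y ∈ ∅
  x = 2: [0↦9, 1↦8, 2↦5, 3↦0, 4↦4, 5↦6, 6↦6, 7↦4, 8↦0, 9↦5, 10↦8]  zeros at y ∈ {3, 8}
  x = 3: [0↦8, 1↦8, 2↦6, 3↦2, 4↦7, 5↦10, 6↦0, 7↦10, 8↦7, 9↦2, 10↦6]  zeros at y ∈ {6}
  x = 4: [0↦7, 1↦8, 2↦7, 3↦4, 4↦10, 5↦3, 6↦5, 7↦5, 8↦3, 9↦10, 10↦4]  zeros at y ∈ ∅
  x = 5: [0↦6, 1↦8, 2↦8, 3↦6, 4↦2, 5↦7, 6↦10, 7↦0, 8↦10, 9↦7, 10↦2]  zeros at y ∈ {7}
  x = 6: [0↦5, 1↦8, 2↦9, 3↦8, 4↦5, 5↦0, 6↦4, 7↦6, 8↦6, 9↦4, 10↦0]  zeros at y ∈ {5, 10}
  x = 7: [0↦4, 1↦8, 2↦10, 3↦10, 4↦8, 5↦4, 6↦9, 7↦1, 8↦2, 9↦1, 10↦9]  zeros at y ∈ ∅
  x = 8: [0↦3, 1↦8, 2↦0, 3↦1, 4↦0, 5↦8, 6↦3, 7↦7, 8↦9, 9↦9, 10↦7]  zeros at y ∈ {2, 4}
  x = 9: [0↦2, 1↦8, 2↦1, 3↦3, 4↦3, 5↦1, 6↦8, 7↦2, 8↦5, 9↦6, 10↦5]  zeros at y ∈ ∅
  x = 10: [0↦1, 1↦8, 2↦2, 3↦5, 4↦6, 5↦5, 6↦2, 7↦8, 8↦1, 9↦3, 10↦3]  zeros at y ∈ ∅
Collecting zeros: affine points = {(0, 0), (0, 9), (2, 3), (2, 8), (3, 6), (5, 7), (6, 5), (6, 10), (8, 2), (8, 4)}.
Total count |C(F_11)_aff| = 10.


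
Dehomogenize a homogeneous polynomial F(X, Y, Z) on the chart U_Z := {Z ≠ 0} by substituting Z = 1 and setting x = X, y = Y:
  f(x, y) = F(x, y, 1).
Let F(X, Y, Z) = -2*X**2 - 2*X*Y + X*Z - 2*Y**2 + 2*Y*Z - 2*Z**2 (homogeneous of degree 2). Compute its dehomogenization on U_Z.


f(x, y) = -2*x**2 - 2*x*y + x - 2*y**2 + 2*y - 2

On U_Z we set Z = 1. Each monomial c·X^i·Y^j·Z^k in F becomes c·x^i·y^j·1^k = c·x^i·y^j.
Substituting Z = 1: F(X, Y, 1) = -2*x**2 - 2*x*y + x - 2*y**2 + 2*y - 2.
Note: deg(f) ≤ deg(F) = 2; strict inequality happens when F is divisible by Z (lost terms).


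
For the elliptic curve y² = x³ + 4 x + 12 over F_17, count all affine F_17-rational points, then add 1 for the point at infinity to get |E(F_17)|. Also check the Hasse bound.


Affine points = {(1, 0), (3, 0), (5, 2), (5, 15), (7, 3), (7, 14), (10, 7), (10, 10), (13, 0), (15, 8), (15, 9)}; affine count = 11; |E(F_17)| = 12.

Discriminant check: Δ ∝ 4a³ + 27b² = 4·4³ + 27·12² = 4·64 + 27·144 ≡ 13 (mod 17). Nonzero ⇒ E is nonsingular.
For each x ∈ F_17, compute rhs = x³ + 4·x + 12 mod 17, then count y ∈ F_17 with y² ≡ rhs.
  x = 0: rhs = 12, matching y values: none (0 points).
  x = 1: rhs = 0, matching y values: 0 (1 points).
  x = 2: rhs = 11, matching y values: none (0 points).
  x = 3: rhs = 0, matching y values: 0 (1 points).
  x = 4: rhs = 7, matching y values: none (0 points).
  x = 5: rhs = 4, matching y values: 2, 15 (2 points).
  x = 6: rhs = 14, matching y values: none (0 points).
  x = 7: rhs = 9, matching y values: 3, 14 (2 points).
  x = 8: rhs = 12, matching y values: none (0 points).
  x = 9: rhs = 12, matching y values: none (0 points).
  x = 10: rhs = 15, matching y values: 7, 10 (2 points).
  x = 11: rhs = 10, matching y values: none (0 points).
  x = 12: rhs = 3, matching y values: none (0 points).
  x = 13: rhs = 0, matching y values: 0 (1 points).
  x = 14: rhs = 7, matching y values: none (0 points).
  x = 15: rhs = 13, matching y values: 8, 9 (2 points).
  x = 16: rhs = 7, matching y values: none (0 points).
Total affine count: 11.
Full point count |E(F_17)| = 11 + 1 = 12.
Hasse bound: |12 − (17+1)| = |-6| = 6 ≤ 2√17 ≈ 8.2462 ✓.


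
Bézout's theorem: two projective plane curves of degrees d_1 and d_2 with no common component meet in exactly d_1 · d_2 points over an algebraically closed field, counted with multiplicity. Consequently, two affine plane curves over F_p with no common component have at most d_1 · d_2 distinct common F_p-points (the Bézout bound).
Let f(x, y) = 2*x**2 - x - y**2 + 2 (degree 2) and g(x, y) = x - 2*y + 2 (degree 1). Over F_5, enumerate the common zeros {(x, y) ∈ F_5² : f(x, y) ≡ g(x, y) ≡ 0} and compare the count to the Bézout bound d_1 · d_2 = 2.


Common zeros: ∅; count = 0; Bézout bound = 2.

deg(f) = 2, deg(g) = 1, so Bézout bound = 2.
Scan x ∈ F_5. For each x, list the y ∈ F_5 with f(x, y) ≡ 0 and those with g(x, y) ≡ 0 (mod 5); the common zeros in that column are the intersection.
  x = 0: f ≡ 0 at y ∈ ∅; g ≡ 0 at y ∈ {1}; common: ∅.
  x = 1: f ≡ 0 at y ∈ ∅; g ≡ 0 at y ∈ {4}; common: ∅.
  x = 2: f ≡ 0 at y ∈ ∅; g ≡ 0 at y ∈ {2}; common: ∅.
  x = 3: f ≡ 0 at y ∈ ∅; g ≡ 0 at y ∈ {0}; common: ∅.
  x = 4: f ≡ 0 at y ∈ {0}; g ≡ 0 at y ∈ {3}; common: ∅.
Collecting: common zeros = ∅, so the count is 0.
Comparison with the Bézout bound: 0 ≤ 2 = deg(f)·deg(g), as expected for curves with no common component (the affine F_5-count falls short of the bound because intersections may lie at infinity, over extension fields, or carry multiplicity).


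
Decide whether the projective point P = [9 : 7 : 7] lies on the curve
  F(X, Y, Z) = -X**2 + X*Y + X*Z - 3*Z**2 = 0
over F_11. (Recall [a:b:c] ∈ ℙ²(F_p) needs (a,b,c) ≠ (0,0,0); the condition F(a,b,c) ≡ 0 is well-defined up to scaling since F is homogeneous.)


F(9,7,7) ≡ 8 (mod 11); P is NOT on the curve.

Evaluate F(9, 7, 7) term-by-term (mod 11).
  -X**2 ↦ -1·81·1·1 = -81
  X*Y ↦ 1·9·7·1 = 63
  X*Z ↦ 1·9·1·7 = 63
  -3*Z**2 ↦ -3·1·1·49 = -147
Sum: F(9, 7, 7) = (-81) + (63) + (63) + (-147) = -102.
Reducing mod 11: -102 ≡ 8 (mod 11).
Since F(a, b, c) ≡ 8 ≠ 0 (mod 11), P does NOT lie on the curve.


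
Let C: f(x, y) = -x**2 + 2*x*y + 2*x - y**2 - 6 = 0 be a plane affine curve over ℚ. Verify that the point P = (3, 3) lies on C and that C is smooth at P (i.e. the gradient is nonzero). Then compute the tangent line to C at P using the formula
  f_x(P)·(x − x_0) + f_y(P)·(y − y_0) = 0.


Tangent line at P: 2*x - 6 = 0.

Step 1: f(3, 3) = 0, so P lies on C.
Step 2: partial derivatives
  f_x(x, y) = -2*x + 2*y + 2, f_y(x, y) = 2*x - 2*y.
  f_x(P) = 2, f_y(P) = 0 (gradient nonzero, so P is smooth).
Step 3: tangent line at P: 2·(x − 3) + 0·(y − 3) = 0.
Expanding: 2*x - 6 = 0.


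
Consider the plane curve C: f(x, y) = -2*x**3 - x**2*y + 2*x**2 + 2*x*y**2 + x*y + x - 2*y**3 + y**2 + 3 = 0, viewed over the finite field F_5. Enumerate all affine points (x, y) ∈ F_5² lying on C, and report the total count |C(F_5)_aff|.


Affine F_5-points: {(1, 1), (1, 2), (3, 0), (3, 2), (3, 4)}; count = 5.

For each of the 25 pairs (x, y) ∈ F_5², evaluate f(x, y) mod 5. Record the zeros.
  x = 0: [0↦3, 1↦2, 2↦1, 3↦3, 4↦1]  zeros at y ∈ ∅
  x = 1: [0↦4, 1↦0, 2↦0, 3↦2, 4↦4]  zeros at y ∈ {1, 2}
  x = 2: [0↦2, 1↦3, 2↦2, 3↦2, 4↦1]  zeros at y ∈ ∅
  x = 3: [0↦0, 1↦4, 2↦0, 3↦1, 4↦0]  zeros at y ∈ {0, 2, 4}
  x = 4: [0↦1, 1↦1, 2↦2, 3↦2, 4↦4]  zeros at y ∈ ∅
Collecting zeros: affine points = {(1, 1), (1, 2), (3, 0), (3, 2), (3, 4)}.
Total count |C(F_5)_aff| = 5.


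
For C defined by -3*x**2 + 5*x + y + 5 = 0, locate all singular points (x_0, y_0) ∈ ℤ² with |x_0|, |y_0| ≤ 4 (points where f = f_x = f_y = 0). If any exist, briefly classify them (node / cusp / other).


No singular points in the scanned grid; C is smooth there.

Compute partial derivatives:
  f_x = 5 - 6*x.
  f_y = 1.
f_y = 1 is a nonzero constant, so f_y never vanishes: no point (x, y) can satisfy f = f_x = f_y = 0. In particular no (x, y) ∈ {−4, ..., 4}² is singular; the curve is smooth.


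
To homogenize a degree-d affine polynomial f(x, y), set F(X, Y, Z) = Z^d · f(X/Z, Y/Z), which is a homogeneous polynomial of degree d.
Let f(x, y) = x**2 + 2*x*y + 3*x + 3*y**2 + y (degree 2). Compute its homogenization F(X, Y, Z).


F(X, Y, Z) = X**2 + 2*X*Y + 3*X*Z + 3*Y**2 + Y*Z

deg(f) = 2.
Substitute x = X/Z, y = Y/Z into f, then multiply by Z^2.
  monomial 1·x^2·y^0 ↦ 1·X^2·Y^0·Z^0.
  monomial 2·x^1·y^1 ↦ 2·X^1·Y^1·Z^0.
  monomial 3·x^1·y^0 ↦ 3·X^1·Y^0·Z^1.
  monomial 3·x^0·y^2 ↦ 3·X^0·Y^2·Z^0.
  monomial 1·x^0·y^1 ↦ 1·X^0·Y^1·Z^1.
Collecting: F(X, Y, Z) = X**2 + 2*X*Y + 3*X*Z + 3*Y**2 + Y*Z.


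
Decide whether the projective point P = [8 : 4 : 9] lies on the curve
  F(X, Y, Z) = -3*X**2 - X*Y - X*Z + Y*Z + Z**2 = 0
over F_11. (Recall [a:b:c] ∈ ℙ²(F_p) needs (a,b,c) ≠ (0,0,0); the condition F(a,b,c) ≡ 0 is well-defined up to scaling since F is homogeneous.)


F(8,4,9) ≡ 8 (mod 11); P is NOT on the curve.

Evaluate F(8, 4, 9) term-by-term (mod 11).
  -3*X**2 ↦ -3·64·1·1 = -192
  -X*Y ↦ -1·8·4·1 = -32
  -X*Z ↦ -1·8·1·9 = -72
  Y*Z ↦ 1·1·4·9 = 36
  Z**2 ↦ 1·1·1·81 = 81
Sum: F(8, 4, 9) = (-192) + (-32) + (-72) + (36) + (81) = -179.
Reducing mod 11: -179 ≡ 8 (mod 11).
Since F(a, b, c) ≡ 8 ≠ 0 (mod 11), P does NOT lie on the curve.


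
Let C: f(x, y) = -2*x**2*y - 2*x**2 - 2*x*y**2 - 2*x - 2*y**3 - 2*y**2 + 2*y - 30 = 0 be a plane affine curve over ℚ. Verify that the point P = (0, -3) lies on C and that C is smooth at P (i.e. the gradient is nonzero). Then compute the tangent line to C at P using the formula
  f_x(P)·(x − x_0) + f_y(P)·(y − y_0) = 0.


Tangent line at P: -20*x - 40*y - 120 = 0.

Step 1: f(0, -3) = 0, so P lies on C.
Step 2: partial derivatives
  f_x(x, y) = -4*x*y - 4*x - 2*y**2 - 2, f_y(x, y) = -2*x**2 - 4*x*y - 6*y**2 - 4*y + 2.
  f_x(P) = -20, f_y(P) = -40 (gradient nonzero, so P is smooth).
Step 3: tangent line at P: -20·(x − 0) + -40·(y − -3) = 0.
Expanding: -20*x - 40*y - 120 = 0.


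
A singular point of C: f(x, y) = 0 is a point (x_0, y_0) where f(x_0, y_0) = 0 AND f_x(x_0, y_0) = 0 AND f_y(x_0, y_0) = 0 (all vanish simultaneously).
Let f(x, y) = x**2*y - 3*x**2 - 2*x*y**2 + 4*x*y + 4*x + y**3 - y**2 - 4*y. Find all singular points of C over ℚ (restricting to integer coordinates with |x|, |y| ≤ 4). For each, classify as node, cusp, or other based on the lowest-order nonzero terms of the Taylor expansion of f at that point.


Singular points: {(2, 2)}; classification: node.

Compute partial derivatives:
  f_x = 2*x*y - 6*x - 2*y**2 + 4*y + 4.
  f_y = x**2 - 4*x*y + 4*x + 3*y**2 - 2*y - 4.
Scan x_0 ∈ {−4, ..., 4}. For each x_0, f_y(x_0, y) is a polynomial in y; find its integer roots y ∈ {−4, ..., 4}, then test f_x and f at those candidates.
  x = -4: f_y(-4, y) = 3*y**2 + 14*y - 4; no integer root y with |y| ≤ 4.
  x = -3: f_y(-3, y) = 3*y**2 + 10*y - 7; no integer root y with |y| ≤ 4.
  x = -2: f_y(-2, y) = 3*y**2 + 6*y - 8; no integer root y with |y| ≤ 4.
  x = -1: f_y(-1, y) = 3*y**2 + 2*y - 7; no integer root y with |y| ≤ 4.
  x = 0: f_y(0, y) = 3*y**2 - 2*y - 4; no integer root y with |y| ≤ 4.
  x = 1: f_y(1, y) = 3*y**2 - 6*y + 1; no integer root y with |y| ≤ 4.
  x = 2: f_y(2, y) = 3*y**2 - 10*y + 8; vanishes at y ∈ {2}. (2, 2): f_x = 0, f = 0 — SINGULAR.
  x = 3: f_y(3, y) = 3*y**2 - 14*y + 17; no integer root y with |y| ≤ 4.
  x = 4: f_y(4, y) = 3*y**2 - 18*y + 28; no integer root y with |y| ≤ 4.
Only singular point on the grid: (2, 2).
Classify: substitute x = 2 + u, y = 2 + v and expand: f = u**2*v - u**2 - 2*u*v**2 + v**3 + v**2.
No constant or linear terms (consistent with a singular point). Quadratic part: -u**2 + v**2. Cubic part: u**2*v - 2*u*v**2 + v**3.
The quadratic part v**2 - u**2 = (v − u)(v + u) splits into two distinct linear factors, so there are two distinct tangent lines y − 2 = ±(x − 2) — this is a node (ordinary double point).
Classification: node.


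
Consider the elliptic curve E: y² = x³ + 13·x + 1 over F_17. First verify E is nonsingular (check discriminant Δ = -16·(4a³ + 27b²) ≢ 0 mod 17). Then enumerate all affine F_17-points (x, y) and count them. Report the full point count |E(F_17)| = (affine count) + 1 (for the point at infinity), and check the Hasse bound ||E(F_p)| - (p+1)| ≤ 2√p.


Affine points = {(0, 1), (0, 16), (1, 7), (1, 10), (2, 1), (2, 16), (3, 4), (3, 13), (4, 7), (4, 10), (5, 2), (5, 15), (10, 3), (10, 14), (11, 8), (11, 9), (12, 7), (12, 10), (13, 2), (13, 15), (15, 1), (15, 16), (16, 2), (16, 15)}; affine count = 24; |E(F_17)| = 25.

Discriminant check: Δ ∝ 4a³ + 27b² = 4·13³ + 27·1² = 4·2197 + 27·1 ≡ 9 (mod 17). Nonzero ⇒ E is nonsingular.
For each x ∈ F_17, compute rhs = x³ + 13·x + 1 mod 17, then count y ∈ F_17 with y² ≡ rhs.
  x = 0: rhs = 1, matching y values: 1, 16 (2 points).
  x = 1: rhs = 15, matching y values: 7, 10 (2 points).
  x = 2: rhs = 1, matching y values: 1, 16 (2 points).
  x = 3: rhs = 16, matching y values: 4, 13 (2 points).
  x = 4: rhs = 15, matching y values: 7, 10 (2 points).
  x = 5: rhs = 4, matching y values: 2, 15 (2 points).
  x = 6: rhs = 6, matching y values: none (0 points).
  x = 7: rhs = 10, matching y values: none (0 points).
  x = 8: rhs = 5, matching y values: none (0 points).
  x = 9: rhs = 14, matching y values: none (0 points).
  x = 10: rhs = 9, matching y values: 3, 14 (2 points).
  x = 11: rhs = 13, matching y values: 8, 9 (2 points).
  x = 12: rhs = 15, matching y values: 7, 10 (2 points).
  x = 13: rhs = 4, matching y values: 2, 15 (2 points).
  x = 14: rhs = 3, matching y values: none (0 points).
  x = 15: rhs = 1, matching y values: 1, 16 (2 points).
  x = 16: rhs = 4, matching y values: 2, 15 (2 points).
Total affine count: 24.
Full point count |E(F_17)| = 24 + 1 = 25.
Hasse bound: |25 − (17+1)| = |7| = 7 ≤ 2√17 ≈ 8.2462 ✓.


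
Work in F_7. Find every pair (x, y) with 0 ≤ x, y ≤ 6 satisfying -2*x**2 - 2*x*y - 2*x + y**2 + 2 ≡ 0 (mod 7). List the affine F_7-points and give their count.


Affine F_7-points: {(2, 2)}; count = 1.

For each of the 49 pairs (x, y) ∈ F_7², evaluate f(x, y) mod 7. Record the zeros.
  x = 0: [0↦2, 1↦3, 2↦6, 3↦4, 4↦4, 5↦6, 6↦3]  zeros at y ∈ ∅
  x = 1: [0↦5, 1↦4, 2↦5, 3↦1, 4↦6, 5↦6, 6↦1]  zeros at y ∈ ∅
  x = 2: [0↦4, 1↦1, 2↦0, 3↦1, 4↦4, 5↦2, 6↦2]  zeros at y ∈ {2}
  x = 3: [0↦6, 1↦1, 2↦5, 3↦4, 4↦5, 5↦1, 6↦6]  zeros at y ∈ ∅
  x = 4: [0↦4, 1↦4, 2↦6, 3↦3, 4↦2, 5↦3, 6↦6]  zeros at y ∈ ∅
  x = 5: [0↦5, 1↦3, 2↦3, 3↦5, 4↦2, 5↦1, 6↦2]  zeros at y ∈ ∅
  x = 6: [0↦2, 1↦5, 2↦3, 3↦3, 4↦5, 5↦2, 6↦1]  zeros at y ∈ ∅
Collecting zeros: affine points = {(2, 2)}.
Total count |C(F_7)_aff| = 1.
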